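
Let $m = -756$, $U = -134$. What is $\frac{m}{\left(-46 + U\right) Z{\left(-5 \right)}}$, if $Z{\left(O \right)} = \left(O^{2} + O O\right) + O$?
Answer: $\frac{7}{75} \approx 0.093333$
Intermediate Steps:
$Z{\left(O \right)} = O + 2 O^{2}$ ($Z{\left(O \right)} = \left(O^{2} + O^{2}\right) + O = 2 O^{2} + O = O + 2 O^{2}$)
$\frac{m}{\left(-46 + U\right) Z{\left(-5 \right)}} = - \frac{756}{\left(-46 - 134\right) \left(- 5 \left(1 + 2 \left(-5\right)\right)\right)} = - \frac{756}{\left(-180\right) \left(- 5 \left(1 - 10\right)\right)} = - \frac{756}{\left(-180\right) \left(\left(-5\right) \left(-9\right)\right)} = - \frac{756}{\left(-180\right) 45} = - \frac{756}{-8100} = \left(-756\right) \left(- \frac{1}{8100}\right) = \frac{7}{75}$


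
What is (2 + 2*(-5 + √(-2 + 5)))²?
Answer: 76 - 32*√3 ≈ 20.574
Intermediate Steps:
(2 + 2*(-5 + √(-2 + 5)))² = (2 + 2*(-5 + √3))² = (2 + (-10 + 2*√3))² = (-8 + 2*√3)²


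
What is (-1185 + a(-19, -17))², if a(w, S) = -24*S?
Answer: 603729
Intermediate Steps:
(-1185 + a(-19, -17))² = (-1185 - 24*(-17))² = (-1185 + 408)² = (-777)² = 603729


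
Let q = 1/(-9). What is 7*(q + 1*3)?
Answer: 182/9 ≈ 20.222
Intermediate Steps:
q = -⅑ ≈ -0.11111
7*(q + 1*3) = 7*(-⅑ + 1*3) = 7*(-⅑ + 3) = 7*(26/9) = 182/9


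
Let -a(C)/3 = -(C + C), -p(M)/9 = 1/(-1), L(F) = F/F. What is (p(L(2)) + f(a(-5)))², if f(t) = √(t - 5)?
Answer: (9 + I*√35)² ≈ 46.0 + 106.49*I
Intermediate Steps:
L(F) = 1
p(M) = 9 (p(M) = -9/(-1) = -9*(-1) = 9)
a(C) = 6*C (a(C) = -(-3)*(C + C) = -(-3)*2*C = -(-6)*C = 6*C)
f(t) = √(-5 + t)
(p(L(2)) + f(a(-5)))² = (9 + √(-5 + 6*(-5)))² = (9 + √(-5 - 30))² = (9 + √(-35))² = (9 + I*√35)²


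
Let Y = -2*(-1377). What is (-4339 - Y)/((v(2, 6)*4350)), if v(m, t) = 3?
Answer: -7093/13050 ≈ -0.54352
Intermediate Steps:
Y = 2754
(-4339 - Y)/((v(2, 6)*4350)) = (-4339 - 1*2754)/((3*4350)) = (-4339 - 2754)/13050 = -7093*1/13050 = -7093/13050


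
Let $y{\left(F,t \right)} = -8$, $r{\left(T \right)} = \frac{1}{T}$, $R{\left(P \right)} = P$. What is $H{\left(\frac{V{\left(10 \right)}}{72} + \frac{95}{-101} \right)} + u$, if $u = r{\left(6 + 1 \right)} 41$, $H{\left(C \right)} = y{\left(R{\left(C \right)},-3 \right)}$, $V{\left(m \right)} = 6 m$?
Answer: $- \frac{15}{7} \approx -2.1429$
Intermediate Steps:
$H{\left(C \right)} = -8$
$u = \frac{41}{7}$ ($u = \frac{1}{6 + 1} \cdot 41 = \frac{1}{7} \cdot 41 = \frac{41}{7} \approx 5.8571$)
$H{\left(\frac{V{\left(10 \right)}}{72} + \frac{95}{-101} \right)} + u = -8 + \frac{41}{7} = - \frac{15}{7}$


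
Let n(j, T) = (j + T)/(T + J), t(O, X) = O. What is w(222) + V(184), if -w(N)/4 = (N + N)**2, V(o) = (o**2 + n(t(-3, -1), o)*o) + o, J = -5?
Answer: -135022912/179 ≈ -7.5432e+5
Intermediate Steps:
n(j, T) = (T + j)/(-5 + T) (n(j, T) = (j + T)/(T - 5) = (T + j)/(-5 + T))
V(o) = o + o**2 + o*(-3 + o)/(-5 + o) (V(o) = (o**2 + ((o - 3)/(-5 + o))*o) + o = (o**2 + ((-3 + o)/(-5 + o))*o) + o = (o**2 + o*(-3 + o)/(-5 + o)) + o = o + o**2 + o*(-3 + o)/(-5 + o))
w(N) = -16*N**2 (w(N) = -4*(N + N)**2 = -4*4*N**2 = -16*N**2)
w(222) + V(184) = -16*222**2 + 184*(-8 + 184**2 - 3*184)/(-5 + 184) = -16*49284 + 184*(-8 + 33856 - 552)/179 = -788544 + 184*(1/179)*33296 = -788544 + 6126464/179 = -135022912/179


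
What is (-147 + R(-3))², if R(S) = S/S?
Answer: 21316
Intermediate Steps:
R(S) = 1
(-147 + R(-3))² = (-147 + 1)² = (-146)² = 21316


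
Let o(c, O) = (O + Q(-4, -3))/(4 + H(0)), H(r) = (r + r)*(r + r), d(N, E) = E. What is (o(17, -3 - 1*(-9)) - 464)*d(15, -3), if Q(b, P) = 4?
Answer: 2769/2 ≈ 1384.5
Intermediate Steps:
H(r) = 4*r² (H(r) = (2*r)*(2*r) = 4*r²)
o(c, O) = 1 + O/4 (o(c, O) = (O + 4)/(4 + 4*0²) = (4 + O)/(4 + 4*0) = (4 + O)/(4 + 0) = (4 + O)/4 = (4 + O)*(¼) = 1 + O/4)
(o(17, -3 - 1*(-9)) - 464)*d(15, -3) = ((1 + (-3 - 1*(-9))/4) - 464)*(-3) = ((1 + (-3 + 9)/4) - 464)*(-3) = ((1 + (¼)*6) - 464)*(-3) = ((1 + 3/2) - 464)*(-3) = (5/2 - 464)*(-3) = -923/2*(-3) = 2769/2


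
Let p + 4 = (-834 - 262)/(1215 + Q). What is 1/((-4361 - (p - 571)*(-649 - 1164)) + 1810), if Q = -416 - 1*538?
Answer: -261/274738834 ≈ -9.4999e-7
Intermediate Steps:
Q = -954 (Q = -416 - 538 = -954)
p = -2140/261 (p = -4 + (-834 - 262)/(1215 - 954) = -4 - 1096/261 = -2140/261 ≈ -8.1992)
1/((-4361 - (p - 571)*(-649 - 1164)) + 1810) = 1/((-4361 - (-2140/261 - 571)*(-649 - 1164)) + 1810) = 1/((-4361 - (-151171)*(-1813)/261) + 1810) = 1/((-4361 - 1*274073023/261) + 1810) = 1/((-4361 - 274073023/261) + 1810) = 1/(-275211244/261 + 1810) = 1/(-274738834/261) = -261/274738834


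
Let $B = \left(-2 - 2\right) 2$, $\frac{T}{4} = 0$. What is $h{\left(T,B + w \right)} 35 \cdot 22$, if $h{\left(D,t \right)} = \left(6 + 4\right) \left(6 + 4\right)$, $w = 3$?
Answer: $77000$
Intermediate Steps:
$T = 0$ ($T = 4 \cdot 0 = 0$)
$B = -8$ ($B = \left(-4\right) 2 = -8$)
$h{\left(D,t \right)} = 100$ ($h{\left(D,t \right)} = 10 \cdot 10 = 100$)
$h{\left(T,B + w \right)} 35 \cdot 22 = 100 \cdot 35 \cdot 22 = 3500 \cdot 22 = 77000$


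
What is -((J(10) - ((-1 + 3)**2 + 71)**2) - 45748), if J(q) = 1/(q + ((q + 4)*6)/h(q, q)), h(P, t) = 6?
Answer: 1232951/24 ≈ 51373.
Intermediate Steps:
J(q) = 1/(4 + 2*q) (J(q) = 1/(q + ((q + 4)*6)/6) = 1/(q + ((4 + q)*6)*(1/6)) = 1/(q + (24 + 6*q)*(1/6)) = 1/(q + (4 + q)) = 1/(4 + 2*q))
-((J(10) - ((-1 + 3)**2 + 71)**2) - 45748) = -((1/(2*(2 + 10)) - ((-1 + 3)**2 + 71)**2) - 45748) = -(((1/2)/12 - (2**2 + 71)**2) - 45748) = -(((1/2)*(1/12) - (4 + 71)**2) - 45748) = -((1/24 - 1*75**2) - 45748) = -((1/24 - 1*5625) - 45748) = -((1/24 - 5625) - 45748) = -(-134999/24 - 45748) = -1*(-1232951/24) = 1232951/24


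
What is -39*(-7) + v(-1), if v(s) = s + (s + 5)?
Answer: 276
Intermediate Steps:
v(s) = 5 + 2*s (v(s) = s + (5 + s) = 5 + 2*s)
-39*(-7) + v(-1) = -39*(-7) + (5 + 2*(-1)) = 273 + (5 - 2) = 273 + 3 = 276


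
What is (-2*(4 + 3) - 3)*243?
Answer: -4131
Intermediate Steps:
(-2*(4 + 3) - 3)*243 = (-2*7 - 3)*243 = (-14 - 3)*243 = -17*243 = -4131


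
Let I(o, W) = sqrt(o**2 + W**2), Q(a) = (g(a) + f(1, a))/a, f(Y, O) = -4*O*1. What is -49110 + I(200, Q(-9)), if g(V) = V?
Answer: -49110 + sqrt(40009) ≈ -48910.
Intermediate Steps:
f(Y, O) = -4*O
Q(a) = -3 (Q(a) = (a - 4*a)/a = (-3*a)/a = -3)
I(o, W) = sqrt(W**2 + o**2)
-49110 + I(200, Q(-9)) = -49110 + sqrt((-3)**2 + 200**2) = -49110 + sqrt(9 + 40000) = -49110 + sqrt(40009)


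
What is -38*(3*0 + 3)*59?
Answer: -6726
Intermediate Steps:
-38*(3*0 + 3)*59 = -38*(0 + 3)*59 = -38*3*59 = -114*59 = -6726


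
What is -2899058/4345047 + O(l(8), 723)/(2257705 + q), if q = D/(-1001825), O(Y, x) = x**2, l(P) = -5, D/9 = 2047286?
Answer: -4281682184414534983/9827657224815239397 ≈ -0.43568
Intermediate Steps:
D = 18425574 (D = 9*2047286 = 18425574)
q = -18425574/1001825 (q = 18425574/(-1001825) = 18425574*(-1/1001825) = -18425574/1001825 ≈ -18.392)
-2899058/4345047 + O(l(8), 723)/(2257705 + q) = -2899058/4345047 + 723**2/(2257705 - 18425574/1001825) = -2899058*1/4345047 + 522729/(2261806886051/1001825) = -2899058/4345047 + 522729*(1001825/2261806886051) = -2899058/4345047 + 523682980425/2261806886051 = -4281682184414534983/9827657224815239397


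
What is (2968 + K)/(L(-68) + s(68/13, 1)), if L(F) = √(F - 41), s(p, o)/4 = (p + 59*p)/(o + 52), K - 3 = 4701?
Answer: 86267650560/318086989 - 3642059512*I*√109/318086989 ≈ 271.21 - 119.54*I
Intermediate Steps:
K = 4704 (K = 3 + 4701 = 4704)
s(p, o) = 240*p/(52 + o) (s(p, o) = 4*((p + 59*p)/(o + 52)) = 4*((60*p)/(52 + o)) = 4*(60*p/(52 + o)) = 240*p/(52 + o))
L(F) = √(-41 + F)
(2968 + K)/(L(-68) + s(68/13, 1)) = (2968 + 4704)/(√(-41 - 68) + 240*(68/13)/(52 + 1)) = 7672/(√(-109) + 240*(68*(1/13))/53) = 7672/(I*√109 + 240*(68/13)*(1/53)) = 7672/(I*√109 + 16320/689) = 7672/(16320/689 + I*√109)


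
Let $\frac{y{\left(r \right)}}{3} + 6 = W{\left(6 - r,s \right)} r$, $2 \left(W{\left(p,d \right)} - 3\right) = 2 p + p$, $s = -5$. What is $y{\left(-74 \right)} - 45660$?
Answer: $-72984$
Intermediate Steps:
$W{\left(p,d \right)} = 3 + \frac{3 p}{2}$ ($W{\left(p,d \right)} = 3 + \frac{2 p + p}{2} = 3 + \frac{3 p}{2}$)
$y{\left(r \right)} = -18 + 3 r \left(12 - \frac{3 r}{2}\right)$ ($y{\left(r \right)} = -18 + 3 \left(3 + \frac{3 \left(6 - r\right)}{2}\right) r = -18 + 3 \left(3 - \left(-9 + \frac{3 r}{2}\right)\right) r = -18 + 3 \left(12 - \frac{3 r}{2}\right) r = -18 + 3 r \left(12 - \frac{3 r}{2}\right)$)
$y{\left(-74 \right)} - 45660 = \left(-18 - - 333 \left(-8 - 74\right)\right) - 45660 = \left(-18 - \left(-333\right) \left(-82\right)\right) - 45660 = \left(-18 - 27306\right) - 45660 = -27324 - 45660 = -72984$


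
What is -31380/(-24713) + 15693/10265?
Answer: 709936809/253678945 ≈ 2.7986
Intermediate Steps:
-31380/(-24713) + 15693/10265 = -31380*(-1/24713) + 15693*(1/10265) = 31380/24713 + 15693/10265 = 709936809/253678945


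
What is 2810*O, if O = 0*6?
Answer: 0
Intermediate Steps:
O = 0
2810*O = 2810*0 = 0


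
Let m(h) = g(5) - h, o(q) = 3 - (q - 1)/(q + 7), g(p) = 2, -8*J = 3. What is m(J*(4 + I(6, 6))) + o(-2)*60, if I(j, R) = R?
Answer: 887/4 ≈ 221.75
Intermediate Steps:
J = -3/8 (J = -1/8*3 = -3/8 ≈ -0.37500)
o(q) = 3 - (-1 + q)/(7 + q)
m(h) = 2 - h
m(J*(4 + I(6, 6))) + o(-2)*60 = (2 - (-3)*(4 + 6)/8) + (2*(11 - 2)/(7 - 2))*60 = (2 - (-3)*10/8) + (2*9/5)*60 = (2 - 1*(-15/4)) + (2*(1/5)*9)*60 = (2 + 15/4) + (18/5)*60 = 23/4 + 216 = 887/4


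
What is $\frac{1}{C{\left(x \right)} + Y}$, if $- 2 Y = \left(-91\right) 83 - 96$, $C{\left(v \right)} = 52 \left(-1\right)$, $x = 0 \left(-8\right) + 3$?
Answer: $\frac{2}{7545} \approx 0.00026508$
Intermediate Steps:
$x = 3$ ($x = 0 + 3 = 3$)
$C{\left(v \right)} = -52$
$Y = \frac{7649}{2}$ ($Y = - \frac{\left(-91\right) 83 - 96}{2} = - \frac{-7553 - 96}{2} = \left(- \frac{1}{2}\right) \left(-7649\right) = \frac{7649}{2} \approx 3824.5$)
$\frac{1}{C{\left(x \right)} + Y} = \frac{1}{-52 + \frac{7649}{2}} = \frac{1}{\frac{7545}{2}} = \frac{2}{7545}$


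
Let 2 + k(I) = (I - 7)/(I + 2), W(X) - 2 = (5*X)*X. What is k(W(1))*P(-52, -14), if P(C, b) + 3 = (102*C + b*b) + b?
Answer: 10250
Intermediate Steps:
W(X) = 2 + 5*X² (W(X) = 2 + (5*X)*X = 2 + 5*X²)
k(I) = -2 + (-7 + I)/(2 + I) (k(I) = -2 + (I - 7)/(I + 2) = -2 + (-7 + I)/(2 + I))
P(C, b) = -3 + b + b² + 102*C (P(C, b) = -3 + ((102*C + b*b) + b) = -3 + ((102*C + b²) + b) = -3 + ((b² + 102*C) + b) = -3 + (b + b² + 102*C) = -3 + b + b² + 102*C)
k(W(1))*P(-52, -14) = ((-11 - (2 + 5*1²))/(2 + (2 + 5*1²)))*(-3 - 14 + (-14)² + 102*(-52)) = ((-11 - (2 + 5*1))/(2 + (2 + 5*1)))*(-3 - 14 + 196 - 5304) = ((-11 - (2 + 5))/(2 + (2 + 5)))*(-5125) = ((-11 - 1*7)/(2 + 7))*(-5125) = ((-11 - 7)/9)*(-5125) = ((⅑)*(-18))*(-5125) = -2*(-5125) = 10250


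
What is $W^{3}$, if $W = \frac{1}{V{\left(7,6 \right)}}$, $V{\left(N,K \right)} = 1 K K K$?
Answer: $\frac{1}{10077696} \approx 9.9229 \cdot 10^{-8}$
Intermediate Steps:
$V{\left(N,K \right)} = K^{3}$ ($V{\left(N,K \right)} = K K K = K^{2} K = K^{3}$)
$W = \frac{1}{216}$ ($W = \frac{1}{6^{3}} = \frac{1}{216} \approx 0.0046296$)
$W^{3} = \left(\frac{1}{216}\right)^{3} = \frac{1}{10077696}$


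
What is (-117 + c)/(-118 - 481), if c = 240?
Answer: -123/599 ≈ -0.20534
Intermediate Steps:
(-117 + c)/(-118 - 481) = (-117 + 240)/(-118 - 481) = 123/(-599) = 123*(-1/599) = -123/599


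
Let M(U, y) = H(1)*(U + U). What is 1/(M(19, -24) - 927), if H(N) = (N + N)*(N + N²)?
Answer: -1/775 ≈ -0.0012903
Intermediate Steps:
H(N) = 2*N*(N + N²) (H(N) = (2*N)*(N + N²) = 2*N*(N + N²))
M(U, y) = 8*U (M(U, y) = (2*1²*(1 + 1))*(U + U) = (2*1*2)*(2*U) = 4*(2*U) = 8*U)
1/(M(19, -24) - 927) = 1/(8*19 - 927) = 1/(152 - 927) = 1/(-775) = -1/775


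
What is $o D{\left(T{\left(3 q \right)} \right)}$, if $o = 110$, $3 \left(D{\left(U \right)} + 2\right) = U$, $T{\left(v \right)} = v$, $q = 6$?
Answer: $440$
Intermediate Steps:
$D{\left(U \right)} = -2 + \frac{U}{3}$
$o D{\left(T{\left(3 q \right)} \right)} = 110 \left(-2 + \frac{3 \cdot 6}{3}\right) = 110 \left(-2 + \frac{1}{3} \cdot 18\right) = 110 \left(-2 + 6\right) = 110 \cdot 4 = 440$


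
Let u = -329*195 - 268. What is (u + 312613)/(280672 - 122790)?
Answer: 124095/78941 ≈ 1.5720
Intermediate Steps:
u = -64423 (u = -64155 - 268 = -64423)
(u + 312613)/(280672 - 122790) = (-64423 + 312613)/(280672 - 122790) = 248190/157882 = 248190*(1/157882) = 124095/78941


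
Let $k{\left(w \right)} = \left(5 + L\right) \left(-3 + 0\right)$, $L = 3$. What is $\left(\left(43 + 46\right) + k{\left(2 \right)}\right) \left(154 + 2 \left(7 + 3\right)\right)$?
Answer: $11310$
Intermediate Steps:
$k{\left(w \right)} = -24$ ($k{\left(w \right)} = \left(5 + 3\right) \left(-3 + 0\right) = 8 \left(-3\right) = -24$)
$\left(\left(43 + 46\right) + k{\left(2 \right)}\right) \left(154 + 2 \left(7 + 3\right)\right) = \left(\left(43 + 46\right) - 24\right) \left(154 + 2 \left(7 + 3\right)\right) = \left(89 - 24\right) \left(154 + 2 \cdot 10\right) = 65 \left(154 + 20\right) = 65 \cdot 174 = 11310$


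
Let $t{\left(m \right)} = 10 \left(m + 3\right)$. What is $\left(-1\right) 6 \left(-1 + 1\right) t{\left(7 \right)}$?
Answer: $0$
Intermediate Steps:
$t{\left(m \right)} = 30 + 10 m$ ($t{\left(m \right)} = 10 \left(3 + m\right) = 30 + 10 m$)
$\left(-1\right) 6 \left(-1 + 1\right) t{\left(7 \right)} = \left(-1\right) 6 \left(-1 + 1\right) \left(30 + 10 \cdot 7\right) = \left(-6\right) 0 \left(30 + 70\right) = 0 \cdot 100 = 0$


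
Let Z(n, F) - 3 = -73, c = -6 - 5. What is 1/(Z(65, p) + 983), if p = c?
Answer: 1/913 ≈ 0.0010953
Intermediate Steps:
c = -11
p = -11
Z(n, F) = -70 (Z(n, F) = 3 - 73 = -70)
1/(Z(65, p) + 983) = 1/(-70 + 983) = 1/913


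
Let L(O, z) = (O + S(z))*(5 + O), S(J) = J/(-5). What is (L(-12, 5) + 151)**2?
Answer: 58564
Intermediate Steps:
S(J) = -J/5 (S(J) = J*(-1/5) = -J/5)
L(O, z) = (5 + O)*(O - z/5) (L(O, z) = (O - z/5)*(5 + O) = (5 + O)*(O - z/5))
(L(-12, 5) + 151)**2 = (((-12)**2 - 1*5 + 5*(-12) - 1/5*(-12)*5) + 151)**2 = ((144 - 5 - 60 + 12) + 151)**2 = (91 + 151)**2 = 242**2 = 58564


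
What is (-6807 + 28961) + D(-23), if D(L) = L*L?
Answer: 22683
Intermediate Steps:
D(L) = L²
(-6807 + 28961) + D(-23) = (-6807 + 28961) + (-23)² = 22154 + 529 = 22683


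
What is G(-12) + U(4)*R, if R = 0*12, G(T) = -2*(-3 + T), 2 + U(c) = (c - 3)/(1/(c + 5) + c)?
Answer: 30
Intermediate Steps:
U(c) = -2 + (-3 + c)/(c + 1/(5 + c)) (U(c) = -2 + (c - 3)/(1/(c + 5) + c) = -2 + (-3 + c)/(1/(5 + c) + c) = -2 + (-3 + c)/(c + 1/(5 + c)))
G(T) = 6 - 2*T
R = 0
G(-12) + U(4)*R = (6 - 2*(-12)) + ((-17 - 1*4² - 8*4)/(1 + 4² + 5*4))*0 = (6 + 24) + ((-17 - 1*16 - 32)/(1 + 16 + 20))*0 = 30 + ((-17 - 16 - 32)/37)*0 = 30 + ((1/37)*(-65))*0 = 30 - 65/37*0 = 30 + 0 = 30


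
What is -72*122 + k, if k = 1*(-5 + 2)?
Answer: -8787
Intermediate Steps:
k = -3 (k = 1*(-3) = -3)
-72*122 + k = -72*122 - 3 = -8784 - 3 = -8787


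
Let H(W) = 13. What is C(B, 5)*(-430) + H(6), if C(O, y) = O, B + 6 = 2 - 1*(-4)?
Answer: 13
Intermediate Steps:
B = 0 (B = -6 + (2 - 1*(-4)) = -6 + (2 + 4) = -6 + 6 = 0)
C(B, 5)*(-430) + H(6) = 0*(-430) + 13 = 0 + 13 = 13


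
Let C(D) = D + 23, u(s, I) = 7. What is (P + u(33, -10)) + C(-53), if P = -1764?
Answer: -1787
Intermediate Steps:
C(D) = 23 + D
(P + u(33, -10)) + C(-53) = (-1764 + 7) + (23 - 53) = -1757 - 30 = -1787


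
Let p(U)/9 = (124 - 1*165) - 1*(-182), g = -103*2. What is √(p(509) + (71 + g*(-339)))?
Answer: √71174 ≈ 266.78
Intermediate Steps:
g = -206
p(U) = 1269 (p(U) = 9*((124 - 1*165) - 1*(-182)) = 9*((124 - 165) + 182) = 9*(-41 + 182) = 9*141 = 1269)
√(p(509) + (71 + g*(-339))) = √(1269 + (71 - 206*(-339))) = √(1269 + (71 + 69834)) = √(1269 + 69905) = √71174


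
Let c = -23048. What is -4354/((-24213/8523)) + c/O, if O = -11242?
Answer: 9946167514/6481013 ≈ 1534.7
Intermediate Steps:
-4354/((-24213/8523)) + c/O = -4354/((-24213/8523)) - 23048/(-11242) = -4354/((-24213*1/8523)) - 23048*(-1/11242) = -4354/(-8071/2841) + 11524/5621 = -4354*(-2841/8071) + 11524/5621 = 1767102/1153 + 11524/5621 = 9946167514/6481013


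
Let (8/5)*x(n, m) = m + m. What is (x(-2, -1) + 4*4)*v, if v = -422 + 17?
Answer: -23895/4 ≈ -5973.8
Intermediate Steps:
x(n, m) = 5*m/4 (x(n, m) = 5*(m + m)/8 = 5*(2*m)/8 = 5*m/4)
v = -405
(x(-2, -1) + 4*4)*v = ((5/4)*(-1) + 4*4)*(-405) = (-5/4 + 16)*(-405) = (59/4)*(-405) = -23895/4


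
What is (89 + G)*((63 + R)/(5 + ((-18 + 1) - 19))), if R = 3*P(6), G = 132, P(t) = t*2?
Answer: -21879/31 ≈ -705.77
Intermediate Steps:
P(t) = 2*t
R = 36 (R = 3*(2*6) = 3*12 = 36)
(89 + G)*((63 + R)/(5 + ((-18 + 1) - 19))) = (89 + 132)*((63 + 36)/(5 + ((-18 + 1) - 19))) = 221*(99/(5 + (-17 - 19))) = 221*(99/(5 - 36)) = 221*(99/(-31)) = 221*(99*(-1/31)) = 221*(-99/31) = -21879/31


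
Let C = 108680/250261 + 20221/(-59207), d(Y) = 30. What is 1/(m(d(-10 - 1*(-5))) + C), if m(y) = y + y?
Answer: 1347018457/80946024609 ≈ 0.016641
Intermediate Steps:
m(y) = 2*y
C = 124917189/1347018457 (C = 108680*(1/250261) + 20221*(-1/59207) = 9880/22751 - 20221/59207 = 124917189/1347018457 ≈ 0.092736)
1/(m(d(-10 - 1*(-5))) + C) = 1/(2*30 + 124917189/1347018457) = 1/(60 + 124917189/1347018457) = 1/(80946024609/1347018457) = 1347018457/80946024609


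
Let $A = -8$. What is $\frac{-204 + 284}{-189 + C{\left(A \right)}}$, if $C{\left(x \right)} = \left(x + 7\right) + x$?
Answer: $- \frac{40}{99} \approx -0.40404$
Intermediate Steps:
$C{\left(x \right)} = 7 + 2 x$ ($C{\left(x \right)} = \left(7 + x\right) + x = 7 + 2 x$)
$\frac{-204 + 284}{-189 + C{\left(A \right)}} = \frac{-204 + 284}{-189 + \left(7 + 2 \left(-8\right)\right)} = \frac{80}{-189 + \left(7 - 16\right)} = \frac{80}{-189 - 9} = \frac{80}{-198} = 80 \left(- \frac{1}{198}\right) = - \frac{40}{99}$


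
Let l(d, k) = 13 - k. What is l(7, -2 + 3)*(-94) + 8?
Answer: -1120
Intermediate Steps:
l(7, -2 + 3)*(-94) + 8 = (13 - (-2 + 3))*(-94) + 8 = (13 - 1*1)*(-94) + 8 = (13 - 1)*(-94) + 8 = 12*(-94) + 8 = -1128 + 8 = -1120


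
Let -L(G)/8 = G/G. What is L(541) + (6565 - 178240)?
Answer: -171683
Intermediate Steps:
L(G) = -8 (L(G) = -8*G/G = -8*1 = -8)
L(541) + (6565 - 178240) = -8 + (6565 - 178240) = -8 - 171675 = -171683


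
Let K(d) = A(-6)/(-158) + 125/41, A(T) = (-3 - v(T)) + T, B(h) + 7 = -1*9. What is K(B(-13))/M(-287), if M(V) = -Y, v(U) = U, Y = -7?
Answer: 2839/6478 ≈ 0.43825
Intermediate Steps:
B(h) = -16 (B(h) = -7 - 1*9 = -7 - 9 = -16)
A(T) = -3 (A(T) = (-3 - T) + T = -3)
M(V) = 7 (M(V) = -1*(-7) = 7)
K(d) = 19873/6478 (K(d) = -3/(-158) + 125/41 = -3*(-1/158) + 125*(1/41) = 3/158 + 125/41 = 19873/6478)
K(B(-13))/M(-287) = (19873/6478)/7 = (19873/6478)*(1/7) = 2839/6478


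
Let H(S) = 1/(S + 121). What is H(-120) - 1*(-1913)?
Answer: 1914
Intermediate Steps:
H(S) = 1/(121 + S)
H(-120) - 1*(-1913) = 1/(121 - 120) - 1*(-1913) = 1/1 + 1913 = 1 + 1913 = 1914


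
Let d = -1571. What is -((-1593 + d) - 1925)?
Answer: 5089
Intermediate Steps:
-((-1593 + d) - 1925) = -((-1593 - 1571) - 1925) = -(-3164 - 1925) = -1*(-5089) = 5089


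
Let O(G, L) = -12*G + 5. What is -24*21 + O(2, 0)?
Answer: -523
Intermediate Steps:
O(G, L) = 5 - 12*G
-24*21 + O(2, 0) = -24*21 + (5 - 12*2) = -504 + (5 - 24) = -504 - 19 = -523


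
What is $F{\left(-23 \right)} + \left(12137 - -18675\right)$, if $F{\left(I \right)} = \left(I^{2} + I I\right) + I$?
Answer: $31847$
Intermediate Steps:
$F{\left(I \right)} = I + 2 I^{2}$ ($F{\left(I \right)} = \left(I^{2} + I^{2}\right) + I = 2 I^{2} + I = I + 2 I^{2}$)
$F{\left(-23 \right)} + \left(12137 - -18675\right) = - 23 \left(1 + 2 \left(-23\right)\right) + \left(12137 - -18675\right) = - 23 \left(1 - 46\right) + \left(12137 + 18675\right) = \left(-23\right) \left(-45\right) + 30812 = 1035 + 30812 = 31847$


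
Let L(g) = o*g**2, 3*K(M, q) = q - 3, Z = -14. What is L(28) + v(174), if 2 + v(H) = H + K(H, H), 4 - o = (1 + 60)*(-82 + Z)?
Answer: 4594469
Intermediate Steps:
K(M, q) = -1 + q/3 (K(M, q) = (q - 3)/3 = (-3 + q)/3 = -1 + q/3)
o = 5860 (o = 4 - (1 + 60)*(-82 - 14) = 4 - 61*(-96) = 4 - 1*(-5856) = 4 + 5856 = 5860)
v(H) = -3 + 4*H/3 (v(H) = -2 + (H + (-1 + H/3)) = -2 + (-1 + 4*H/3) = -3 + 4*H/3)
L(g) = 5860*g**2
L(28) + v(174) = 5860*28**2 + (-3 + (4/3)*174) = 5860*784 + (-3 + 232) = 4594240 + 229 = 4594469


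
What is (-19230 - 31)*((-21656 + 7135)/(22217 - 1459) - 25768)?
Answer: 10302837274565/20758 ≈ 4.9633e+8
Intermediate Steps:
(-19230 - 31)*((-21656 + 7135)/(22217 - 1459) - 25768) = -19261*(-14521/20758 - 25768) = -19261*(-534906665/20758) = 10302837274565/20758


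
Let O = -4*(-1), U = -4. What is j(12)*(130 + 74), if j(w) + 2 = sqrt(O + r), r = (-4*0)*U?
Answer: 0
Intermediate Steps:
r = 0 (r = -4*0*(-4) = 0*(-4) = 0)
O = 4
j(w) = 0 (j(w) = -2 + sqrt(4 + 0) = -2 + sqrt(4) = -2 + 2 = 0)
j(12)*(130 + 74) = 0*(130 + 74) = 0*204 = 0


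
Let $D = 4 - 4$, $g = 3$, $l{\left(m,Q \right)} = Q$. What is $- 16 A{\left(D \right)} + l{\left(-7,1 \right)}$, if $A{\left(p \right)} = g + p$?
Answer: $-47$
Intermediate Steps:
$D = 0$
$A{\left(p \right)} = 3 + p$
$- 16 A{\left(D \right)} + l{\left(-7,1 \right)} = - 16 \left(3 + 0\right) + 1 = \left(-16\right) 3 + 1 = -48 + 1 = -47$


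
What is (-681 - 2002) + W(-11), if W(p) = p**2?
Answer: -2562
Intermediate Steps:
(-681 - 2002) + W(-11) = (-681 - 2002) + (-11)**2 = -2683 + 121 = -2562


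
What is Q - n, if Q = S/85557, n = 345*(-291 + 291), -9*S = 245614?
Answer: -245614/770013 ≈ -0.31897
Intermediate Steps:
S = -245614/9 (S = -1/9*245614 = -245614/9 ≈ -27290.)
n = 0 (n = 345*0 = 0)
Q = -245614/770013 (Q = -245614/9/85557 = -245614/9*1/85557 = -245614/770013 ≈ -0.31897)
Q - n = -245614/770013 - 1*0 = -245614/770013 + 0 = -245614/770013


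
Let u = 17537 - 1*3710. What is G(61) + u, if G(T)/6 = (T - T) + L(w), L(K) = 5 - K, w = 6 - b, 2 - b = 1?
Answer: 13827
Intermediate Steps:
b = 1 (b = 2 - 1*1 = 2 - 1 = 1)
u = 13827 (u = 17537 - 3710 = 13827)
w = 5 (w = 6 - 1*1 = 6 - 1 = 5)
G(T) = 0 (G(T) = 6*((T - T) + (5 - 1*5)) = 6*(0 + (5 - 5)) = 6*(0 + 0) = 6*0 = 0)
G(61) + u = 0 + 13827 = 13827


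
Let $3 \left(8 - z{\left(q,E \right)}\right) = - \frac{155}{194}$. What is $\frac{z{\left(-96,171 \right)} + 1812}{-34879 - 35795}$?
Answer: $- \frac{1059395}{41132268} \approx -0.025756$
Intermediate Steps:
$z{\left(q,E \right)} = \frac{4811}{582}$ ($z{\left(q,E \right)} = 8 - \frac{\left(-155\right) \frac{1}{194}}{3} = 8 - - \frac{155}{582} = 8 + \frac{155}{582} = \frac{4811}{582}$)
$\frac{z{\left(-96,171 \right)} + 1812}{-34879 - 35795} = \frac{\frac{4811}{582} + 1812}{-34879 - 35795} = \frac{1059395}{582 \left(-70674\right)} = \frac{1059395}{582} \left(- \frac{1}{70674}\right) = - \frac{1059395}{41132268}$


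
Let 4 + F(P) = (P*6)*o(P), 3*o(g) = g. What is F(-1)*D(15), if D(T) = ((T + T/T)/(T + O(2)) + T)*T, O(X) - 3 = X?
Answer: -474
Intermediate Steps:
o(g) = g/3
O(X) = 3 + X
D(T) = T*(T + (1 + T)/(5 + T)) (D(T) = ((T + T/T)/(T + (3 + 2)) + T)*T = ((T + 1)/(T + 5) + T)*T = ((1 + T)/(5 + T) + T)*T = (T + (1 + T)/(5 + T))*T = T*(T + (1 + T)/(5 + T)))
F(P) = -4 + 2*P² (F(P) = -4 + (P*6)*(P/3) = -4 + (6*P)*(P/3) = -4 + 2*P²)
F(-1)*D(15) = (-4 + 2*(-1)²)*(15*(1 + 15² + 6*15)/(5 + 15)) = (-4 + 2*1)*(15*(1 + 225 + 90)/20) = (-4 + 2)*(15*(1/20)*316) = -2*237 = -474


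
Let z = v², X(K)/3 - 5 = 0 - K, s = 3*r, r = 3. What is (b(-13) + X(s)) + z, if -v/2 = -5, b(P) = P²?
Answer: 257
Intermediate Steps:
s = 9 (s = 3*3 = 9)
X(K) = 15 - 3*K (X(K) = 15 + 3*(0 - K) = 15 + 3*(-K) = 15 - 3*K)
v = 10 (v = -2*(-5) = 10)
z = 100 (z = 10² = 100)
(b(-13) + X(s)) + z = ((-13)² + (15 - 3*9)) + 100 = (169 + (15 - 27)) + 100 = (169 - 12) + 100 = 157 + 100 = 257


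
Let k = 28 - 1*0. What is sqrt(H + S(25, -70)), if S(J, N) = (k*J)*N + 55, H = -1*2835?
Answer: 2*I*sqrt(12945) ≈ 227.55*I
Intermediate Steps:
k = 28 (k = 28 + 0 = 28)
H = -2835
S(J, N) = 55 + 28*J*N (S(J, N) = (28*J)*N + 55 = 28*J*N + 55 = 55 + 28*J*N)
sqrt(H + S(25, -70)) = sqrt(-2835 + (55 + 28*25*(-70))) = sqrt(-2835 + (55 - 49000)) = sqrt(-2835 - 48945) = sqrt(-51780) = 2*I*sqrt(12945)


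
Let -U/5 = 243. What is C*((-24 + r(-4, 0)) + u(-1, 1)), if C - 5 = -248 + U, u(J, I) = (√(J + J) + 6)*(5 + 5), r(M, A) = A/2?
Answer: -52488 - 14580*I*√2 ≈ -52488.0 - 20619.0*I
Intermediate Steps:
U = -1215 (U = -5*243 = -1215)
r(M, A) = A/2 (r(M, A) = A*(½) = A/2)
u(J, I) = 60 + 10*√2*√J (u(J, I) = (√(2*J) + 6)*10 = (√2*√J + 6)*10 = (6 + √2*√J)*10 = 60 + 10*√2*√J)
C = -1458 (C = 5 + (-248 - 1215) = 5 - 1463 = -1458)
C*((-24 + r(-4, 0)) + u(-1, 1)) = -1458*((-24 + (½)*0) + (60 + 10*√2*√(-1))) = -1458*((-24 + 0) + (60 + 10*√2*I)) = -1458*(-24 + (60 + 10*I*√2)) = -1458*(36 + 10*I*√2) = -52488 - 14580*I*√2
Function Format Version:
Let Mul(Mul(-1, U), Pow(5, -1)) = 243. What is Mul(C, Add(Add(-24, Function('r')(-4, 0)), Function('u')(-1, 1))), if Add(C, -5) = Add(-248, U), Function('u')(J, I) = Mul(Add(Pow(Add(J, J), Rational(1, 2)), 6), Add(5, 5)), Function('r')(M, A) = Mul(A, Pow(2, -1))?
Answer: Add(-52488, Mul(-14580, I, Pow(2, Rational(1, 2)))) ≈ Add(-52488., Mul(-20619., I))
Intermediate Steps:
U = -1215 (U = Mul(-5, 243) = -1215)
Function('r')(M, A) = Mul(Rational(1, 2), A) (Function('r')(M, A) = Mul(A, Rational(1, 2)) = Mul(Rational(1, 2), A))
Function('u')(J, I) = Add(60, Mul(10, Pow(2, Rational(1, 2)), Pow(J, Rational(1, 2)))) (Function('u')(J, I) = Mul(Add(Pow(Mul(2, J), Rational(1, 2)), 6), 10) = Mul(Add(Mul(Pow(2, Rational(1, 2)), Pow(J, Rational(1, 2))), 6), 10) = Mul(Add(6, Mul(Pow(2, Rational(1, 2)), Pow(J, Rational(1, 2)))), 10) = Add(60, Mul(10, Pow(2, Rational(1, 2)), Pow(J, Rational(1, 2)))))
C = -1458 (C = Add(5, Add(-248, -1215)) = Add(5, -1463) = -1458)
Mul(C, Add(Add(-24, Function('r')(-4, 0)), Function('u')(-1, 1))) = Mul(-1458, Add(Add(-24, Mul(Rational(1, 2), 0)), Add(60, Mul(10, Pow(2, Rational(1, 2)), Pow(-1, Rational(1, 2)))))) = Mul(-1458, Add(Add(-24, 0), Add(60, Mul(10, Pow(2, Rational(1, 2)), I)))) = Mul(-1458, Add(-24, Add(60, Mul(10, I, Pow(2, Rational(1, 2)))))) = Mul(-1458, Add(36, Mul(10, I, Pow(2, Rational(1, 2))))) = Add(-52488, Mul(-14580, I, Pow(2, Rational(1, 2))))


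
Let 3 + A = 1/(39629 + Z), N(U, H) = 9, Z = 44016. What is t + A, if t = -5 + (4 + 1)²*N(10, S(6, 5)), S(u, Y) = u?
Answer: 18150966/83645 ≈ 217.00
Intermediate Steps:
A = -250934/83645 (A = -3 + 1/(39629 + 44016) = -3 + 1/83645 = -250934/83645 ≈ -3.0000)
t = 220 (t = -5 + (4 + 1)²*9 = -5 + 5²*9 = -5 + 25*9 = -5 + 225 = 220)
t + A = 220 - 250934/83645 = 18150966/83645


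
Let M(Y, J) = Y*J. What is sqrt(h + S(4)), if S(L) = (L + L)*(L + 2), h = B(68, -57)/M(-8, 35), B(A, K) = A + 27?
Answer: sqrt(37366)/28 ≈ 6.9037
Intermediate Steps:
M(Y, J) = J*Y
B(A, K) = 27 + A
h = -19/56 (h = (27 + 68)/((35*(-8))) = 95/(-280) = 95*(-1/280) = -19/56 ≈ -0.33929)
S(L) = 2*L*(2 + L) (S(L) = (2*L)*(2 + L) = 2*L*(2 + L))
sqrt(h + S(4)) = sqrt(-19/56 + 2*4*(2 + 4)) = sqrt(-19/56 + 2*4*6) = sqrt(-19/56 + 48) = sqrt(2669/56) = sqrt(37366)/28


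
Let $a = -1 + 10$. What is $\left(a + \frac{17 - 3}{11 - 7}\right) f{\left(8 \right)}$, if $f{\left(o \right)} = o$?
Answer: $100$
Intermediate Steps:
$a = 9$
$\left(a + \frac{17 - 3}{11 - 7}\right) f{\left(8 \right)} = \left(9 + \frac{17 - 3}{11 - 7}\right) 8 = \left(9 + \frac{14}{4}\right) 8 = \left(9 + 14 \cdot \frac{1}{4}\right) 8 = \left(9 + \frac{7}{2}\right) 8 = \frac{25}{2} \cdot 8 = 100$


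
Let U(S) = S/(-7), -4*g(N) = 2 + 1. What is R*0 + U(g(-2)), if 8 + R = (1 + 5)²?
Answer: 3/28 ≈ 0.10714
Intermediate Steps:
g(N) = -¾ (g(N) = -(2 + 1)/4 = -¼*3 = -¾)
R = 28 (R = -8 + (1 + 5)² = -8 + 6² = -8 + 36 = 28)
U(S) = -S/7 (U(S) = S*(-⅐) = -S/7)
R*0 + U(g(-2)) = 28*0 - ⅐*(-¾) = 0 + 3/28 = 3/28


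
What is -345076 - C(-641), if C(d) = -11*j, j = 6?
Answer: -345010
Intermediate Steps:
C(d) = -66 (C(d) = -11*6 = -66)
-345076 - C(-641) = -345076 - 1*(-66) = -345076 + 66 = -345010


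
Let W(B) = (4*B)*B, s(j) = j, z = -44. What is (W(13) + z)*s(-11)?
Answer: -6952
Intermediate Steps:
W(B) = 4*B**2
(W(13) + z)*s(-11) = (4*13**2 - 44)*(-11) = (4*169 - 44)*(-11) = (676 - 44)*(-11) = 632*(-11) = -6952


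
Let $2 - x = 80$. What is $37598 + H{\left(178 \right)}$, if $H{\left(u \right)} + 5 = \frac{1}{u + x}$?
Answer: $\frac{3759301}{100} \approx 37593.0$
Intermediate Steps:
$x = -78$ ($x = 2 - 80 = -78$)
$H{\left(u \right)} = -5 + \frac{1}{-78 + u}$ ($H{\left(u \right)} = -5 + \frac{1}{u - 78} = -5 + \frac{1}{-78 + u}$)
$37598 + H{\left(178 \right)} = 37598 + \frac{391 - 890}{-78 + 178} = 37598 + \frac{391 - 890}{100} = 37598 + \frac{1}{100} \left(-499\right) = 37598 - \frac{499}{100} = \frac{3759301}{100}$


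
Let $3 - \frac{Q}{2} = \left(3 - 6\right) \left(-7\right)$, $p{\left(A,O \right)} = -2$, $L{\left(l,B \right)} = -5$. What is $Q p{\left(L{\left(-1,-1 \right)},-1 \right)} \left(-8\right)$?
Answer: $-576$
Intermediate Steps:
$Q = -36$ ($Q = 6 - 2 \left(3 - 6\right) \left(-7\right) = 6 - 2 \left(\left(-3\right) \left(-7\right)\right) = 6 - 42 = -36$)
$Q p{\left(L{\left(-1,-1 \right)},-1 \right)} \left(-8\right) = \left(-36\right) \left(-2\right) \left(-8\right) = 72 \left(-8\right) = -576$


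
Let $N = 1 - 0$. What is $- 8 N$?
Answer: $-8$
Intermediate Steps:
$N = 1$ ($N = 1 + 0 = 1$)
$- 8 N = \left(-8\right) 1 = -8$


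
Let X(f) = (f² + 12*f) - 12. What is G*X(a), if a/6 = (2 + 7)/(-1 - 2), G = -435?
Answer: -41760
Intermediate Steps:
a = -18 (a = 6*((2 + 7)/(-1 - 2)) = 6*(9/(-3)) = 6*(9*(-⅓)) = 6*(-3) = -18)
X(f) = -12 + f² + 12*f
G*X(a) = -435*(-12 + (-18)² + 12*(-18)) = -435*(-12 + 324 - 216) = -435*96 = -41760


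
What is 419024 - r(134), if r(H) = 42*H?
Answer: 413396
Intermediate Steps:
419024 - r(134) = 419024 - 42*134 = 419024 - 1*5628 = 419024 - 5628 = 413396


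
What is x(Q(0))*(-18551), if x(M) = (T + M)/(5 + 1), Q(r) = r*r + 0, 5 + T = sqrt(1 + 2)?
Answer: 92755/6 - 18551*sqrt(3)/6 ≈ 10104.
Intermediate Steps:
T = -5 + sqrt(3) (T = -5 + sqrt(1 + 2) = -5 + sqrt(3) ≈ -3.2679)
Q(r) = r**2 (Q(r) = r**2 + 0 = r**2)
x(M) = -5/6 + M/6 + sqrt(3)/6 (x(M) = ((-5 + sqrt(3)) + M)/(5 + 1) = (-5 + M + sqrt(3))/6 = (-5 + M + sqrt(3))*(1/6) = -5/6 + M/6 + sqrt(3)/6)
x(Q(0))*(-18551) = (-5/6 + (1/6)*0**2 + sqrt(3)/6)*(-18551) = (-5/6 + (1/6)*0 + sqrt(3)/6)*(-18551) = (-5/6 + 0 + sqrt(3)/6)*(-18551) = (-5/6 + sqrt(3)/6)*(-18551) = 92755/6 - 18551*sqrt(3)/6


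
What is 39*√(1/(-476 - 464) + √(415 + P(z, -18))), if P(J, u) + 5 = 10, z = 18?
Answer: 39*√(-235 + 441800*√105)/470 ≈ 176.55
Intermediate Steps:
P(J, u) = 5 (P(J, u) = -5 + 10 = 5)
39*√(1/(-476 - 464) + √(415 + P(z, -18))) = 39*√(1/(-476 - 464) + √(415 + 5)) = 39*√(1/(-940) + √420) = 39*√(-1/940 + 2*√105)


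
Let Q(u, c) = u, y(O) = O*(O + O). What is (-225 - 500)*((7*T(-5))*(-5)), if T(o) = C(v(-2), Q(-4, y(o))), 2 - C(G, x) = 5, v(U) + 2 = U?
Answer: -76125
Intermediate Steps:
v(U) = -2 + U
y(O) = 2*O² (y(O) = O*(2*O) = 2*O²)
C(G, x) = -3 (C(G, x) = 2 - 1*5 = 2 - 5 = -3)
T(o) = -3
(-225 - 500)*((7*T(-5))*(-5)) = (-225 - 500)*((7*(-3))*(-5)) = -(-15225)*(-5) = -725*105 = -76125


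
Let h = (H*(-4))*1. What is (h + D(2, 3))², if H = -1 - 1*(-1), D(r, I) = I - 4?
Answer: 1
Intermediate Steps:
D(r, I) = -4 + I
H = 0 (H = -1 + 1 = 0)
h = 0 (h = (0*(-4))*1 = 0*1 = 0)
(h + D(2, 3))² = (0 + (-4 + 3))² = (0 - 1)² = (-1)² = 1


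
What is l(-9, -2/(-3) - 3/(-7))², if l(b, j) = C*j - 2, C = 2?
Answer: 16/441 ≈ 0.036281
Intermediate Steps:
l(b, j) = -2 + 2*j (l(b, j) = 2*j - 2 = -2 + 2*j)
l(-9, -2/(-3) - 3/(-7))² = (-2 + 2*(-2/(-3) - 3/(-7)))² = (-2 + 2*(-2*(-⅓) - 3*(-⅐)))² = (-2 + 2*(⅔ + 3/7))² = (-2 + 2*(23/21))² = (-2 + 46/21)² = (4/21)² = 16/441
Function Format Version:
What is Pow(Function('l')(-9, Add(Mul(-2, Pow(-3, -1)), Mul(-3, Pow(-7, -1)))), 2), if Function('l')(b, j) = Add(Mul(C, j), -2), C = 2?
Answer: Rational(16, 441) ≈ 0.036281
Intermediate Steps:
Function('l')(b, j) = Add(-2, Mul(2, j)) (Function('l')(b, j) = Add(Mul(2, j), -2) = Add(-2, Mul(2, j)))
Pow(Function('l')(-9, Add(Mul(-2, Pow(-3, -1)), Mul(-3, Pow(-7, -1)))), 2) = Pow(Add(-2, Mul(2, Add(Mul(-2, Pow(-3, -1)), Mul(-3, Pow(-7, -1))))), 2) = Pow(Add(-2, Mul(2, Add(Mul(-2, Rational(-1, 3)), Mul(-3, Rational(-1, 7))))), 2) = Pow(Add(-2, Mul(2, Add(Rational(2, 3), Rational(3, 7)))), 2) = Pow(Add(-2, Mul(2, Rational(23, 21))), 2) = Pow(Add(-2, Rational(46, 21)), 2) = Pow(Rational(4, 21), 2) = Rational(16, 441)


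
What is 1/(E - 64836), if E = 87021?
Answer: 1/22185 ≈ 4.5075e-5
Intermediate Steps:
1/(E - 64836) = 1/(87021 - 64836) = 1/22185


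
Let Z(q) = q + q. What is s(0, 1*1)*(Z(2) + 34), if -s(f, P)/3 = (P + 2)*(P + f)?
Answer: -342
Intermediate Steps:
s(f, P) = -3*(2 + P)*(P + f) (s(f, P) = -3*(P + 2)*(P + f) = -3*(2 + P)*(P + f))
Z(q) = 2*q
s(0, 1*1)*(Z(2) + 34) = (-6 - 6*0 - 3*1**2 - 3*1*1*0)*(2*2 + 34) = (-6*1 + 0 - 3*1**2 - 3*1*0)*(4 + 34) = (-6 + 0 - 3*1 + 0)*38 = (-6 + 0 - 3 + 0)*38 = -9*38 = -342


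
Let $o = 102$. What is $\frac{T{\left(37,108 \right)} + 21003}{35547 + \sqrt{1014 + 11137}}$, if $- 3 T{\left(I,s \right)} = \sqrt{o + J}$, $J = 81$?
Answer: $\frac{746593641}{1263577058} - \frac{21003 \sqrt{12151}}{1263577058} - \frac{11849 \sqrt{183}}{1263577058} + \frac{\sqrt{2223633}}{3790731174} \approx 0.5889$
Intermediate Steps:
$T{\left(I,s \right)} = - \frac{\sqrt{183}}{3}$ ($T{\left(I,s \right)} = - \frac{\sqrt{102 + 81}}{3} = - \frac{\sqrt{183}}{3}$)
$\frac{T{\left(37,108 \right)} + 21003}{35547 + \sqrt{1014 + 11137}} = \frac{- \frac{\sqrt{183}}{3} + 21003}{35547 + \sqrt{1014 + 11137}} = \frac{21003 - \frac{\sqrt{183}}{3}}{35547 + \sqrt{12151}}$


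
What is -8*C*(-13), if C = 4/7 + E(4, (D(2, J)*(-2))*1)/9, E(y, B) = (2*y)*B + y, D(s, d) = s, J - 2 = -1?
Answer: -16640/63 ≈ -264.13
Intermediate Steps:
J = 1 (J = 2 - 1 = 1)
E(y, B) = y + 2*B*y (E(y, B) = 2*B*y + y = y + 2*B*y)
C = -160/63 (C = 4/7 + (4*(1 + 2*((2*(-2))*1)))/9 = 4*(1/7) + (4*(1 + 2*(-4*1)))*(1/9) = 4/7 + (4*(1 + 2*(-4)))*(1/9) = 4/7 + (4*(1 - 8))*(1/9) = 4/7 + (4*(-7))*(1/9) = 4/7 - 28*1/9 = 4/7 - 28/9 = -160/63 ≈ -2.5397)
-8*C*(-13) = -8*(-160/63)*(-13) = (1280/63)*(-13) = -16640/63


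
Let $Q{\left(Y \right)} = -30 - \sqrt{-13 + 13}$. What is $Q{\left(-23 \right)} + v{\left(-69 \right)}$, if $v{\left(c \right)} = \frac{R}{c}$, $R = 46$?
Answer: $- \frac{92}{3} \approx -30.667$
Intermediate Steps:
$Q{\left(Y \right)} = -30$ ($Q{\left(Y \right)} = -30 - \sqrt{0} = -30 - 0 = -30 + 0 = -30$)
$v{\left(c \right)} = \frac{46}{c}$
$Q{\left(-23 \right)} + v{\left(-69 \right)} = -30 + \frac{46}{-69} = -30 + 46 \left(- \frac{1}{69}\right) = -30 - \frac{2}{3} = - \frac{92}{3}$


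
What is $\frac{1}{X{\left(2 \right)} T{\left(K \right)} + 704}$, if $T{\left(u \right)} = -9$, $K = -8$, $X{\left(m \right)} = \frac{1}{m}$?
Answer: $\frac{2}{1399} \approx 0.0014296$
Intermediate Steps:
$\frac{1}{X{\left(2 \right)} T{\left(K \right)} + 704} = \frac{1}{\frac{1}{2} \left(-9\right) + 704} = \frac{1}{- \frac{9}{2} + 704} = \frac{1}{\frac{1399}{2}} = \frac{2}{1399}$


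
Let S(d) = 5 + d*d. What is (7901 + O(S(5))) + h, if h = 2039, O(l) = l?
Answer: 9970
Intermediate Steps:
S(d) = 5 + d**2
(7901 + O(S(5))) + h = (7901 + (5 + 5**2)) + 2039 = (7901 + (5 + 25)) + 2039 = (7901 + 30) + 2039 = 7931 + 2039 = 9970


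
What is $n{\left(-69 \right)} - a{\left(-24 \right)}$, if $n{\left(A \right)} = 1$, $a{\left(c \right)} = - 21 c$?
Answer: $-503$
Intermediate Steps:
$n{\left(-69 \right)} - a{\left(-24 \right)} = 1 - \left(-21\right) \left(-24\right) = 1 - 504 = -503$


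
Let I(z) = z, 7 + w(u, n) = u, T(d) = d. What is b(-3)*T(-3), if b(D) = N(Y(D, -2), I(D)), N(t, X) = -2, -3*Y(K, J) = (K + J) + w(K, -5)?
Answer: 6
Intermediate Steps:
w(u, n) = -7 + u
Y(K, J) = 7/3 - 2*K/3 - J/3 (Y(K, J) = -((K + J) + (-7 + K))/3 = -((J + K) + (-7 + K))/3 = -(-7 + J + 2*K)/3 = 7/3 - 2*K/3 - J/3)
b(D) = -2
b(-3)*T(-3) = -2*(-3) = 6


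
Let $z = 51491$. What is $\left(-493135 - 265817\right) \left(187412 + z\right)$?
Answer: $-181315909656$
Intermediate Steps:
$\left(-493135 - 265817\right) \left(187412 + z\right) = \left(-493135 - 265817\right) \left(187412 + 51491\right) = \left(-758952\right) 238903 = -181315909656$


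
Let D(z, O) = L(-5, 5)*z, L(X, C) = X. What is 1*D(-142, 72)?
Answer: 710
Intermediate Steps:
D(z, O) = -5*z
1*D(-142, 72) = 1*(-5*(-142)) = 1*710 = 710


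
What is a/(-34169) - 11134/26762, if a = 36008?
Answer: -672041871/457215389 ≈ -1.4699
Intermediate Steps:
a/(-34169) - 11134/26762 = 36008/(-34169) - 11134/26762 = 36008*(-1/34169) - 11134*1/26762 = -36008/34169 - 5567/13381 = -672041871/457215389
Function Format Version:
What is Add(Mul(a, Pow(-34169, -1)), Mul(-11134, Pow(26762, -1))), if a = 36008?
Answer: Rational(-672041871, 457215389) ≈ -1.4699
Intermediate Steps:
Add(Mul(a, Pow(-34169, -1)), Mul(-11134, Pow(26762, -1))) = Add(Mul(36008, Pow(-34169, -1)), Mul(-11134, Pow(26762, -1))) = Add(Mul(36008, Rational(-1, 34169)), Mul(-11134, Rational(1, 26762))) = Add(Rational(-36008, 34169), Rational(-5567, 13381)) = Rational(-672041871, 457215389)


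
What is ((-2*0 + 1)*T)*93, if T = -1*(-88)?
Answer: 8184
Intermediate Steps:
T = 88
((-2*0 + 1)*T)*93 = ((-2*0 + 1)*88)*93 = ((0 + 1)*88)*93 = (1*88)*93 = 88*93 = 8184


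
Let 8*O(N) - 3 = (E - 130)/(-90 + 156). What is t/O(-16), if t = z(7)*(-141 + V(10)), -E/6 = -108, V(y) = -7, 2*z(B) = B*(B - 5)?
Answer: -136752/179 ≈ -763.98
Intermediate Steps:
z(B) = B*(-5 + B)/2 (z(B) = (B*(B - 5))/2 = (B*(-5 + B))/2 = B*(-5 + B)/2)
E = 648 (E = -6*(-108) = 648)
O(N) = 179/132 (O(N) = 3/8 + ((648 - 130)/(-90 + 156))/8 = 3/8 + (518/66)/8 = 3/8 + (518*(1/66))/8 = 3/8 + (1/8)*(259/33) = 3/8 + 259/264 = 179/132)
t = -1036 (t = ((1/2)*7*(-5 + 7))*(-141 - 7) = ((1/2)*7*2)*(-148) = 7*(-148) = -1036)
t/O(-16) = -1036/179/132 = -1036*132/179 = -136752/179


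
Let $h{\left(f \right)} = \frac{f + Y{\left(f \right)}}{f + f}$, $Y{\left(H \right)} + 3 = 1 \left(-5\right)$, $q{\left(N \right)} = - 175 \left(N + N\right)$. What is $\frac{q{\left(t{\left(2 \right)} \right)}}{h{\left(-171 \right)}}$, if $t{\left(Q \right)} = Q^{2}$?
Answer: $- \frac{478800}{179} \approx -2674.9$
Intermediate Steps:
$q{\left(N \right)} = - 350 N$ ($q{\left(N \right)} = - 175 \cdot 2 N = - 350 N$)
$Y{\left(H \right)} = -8$ ($Y{\left(H \right)} = -3 + 1 \left(-5\right) = -3 - 5 = -8$)
$h{\left(f \right)} = \frac{-8 + f}{2 f}$ ($h{\left(f \right)} = \frac{f - 8}{f + f} = \frac{-8 + f}{2 f}$)
$\frac{q{\left(t{\left(2 \right)} \right)}}{h{\left(-171 \right)}} = \frac{\left(-350\right) 2^{2}}{\frac{1}{2} \frac{1}{-171} \left(-8 - 171\right)} = \frac{\left(-350\right) 4}{\frac{1}{2} \left(- \frac{1}{171}\right) \left(-179\right)} = - \frac{1400}{\frac{179}{342}} = \left(-1400\right) \frac{342}{179} = - \frac{478800}{179}$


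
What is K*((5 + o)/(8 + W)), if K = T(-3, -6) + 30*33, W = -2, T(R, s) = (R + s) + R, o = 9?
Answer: 2282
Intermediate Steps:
T(R, s) = s + 2*R
K = 978 (K = (-6 + 2*(-3)) + 30*33 = (-6 - 6) + 990 = -12 + 990 = 978)
K*((5 + o)/(8 + W)) = 978*((5 + 9)/(8 - 2)) = 978*(14/6) = 978*(14*(1/6)) = 978*(7/3) = 2282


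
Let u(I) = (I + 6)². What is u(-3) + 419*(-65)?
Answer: -27226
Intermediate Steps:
u(I) = (6 + I)²
u(-3) + 419*(-65) = (6 - 3)² + 419*(-65) = 3² - 27235 = 9 - 27235 = -27226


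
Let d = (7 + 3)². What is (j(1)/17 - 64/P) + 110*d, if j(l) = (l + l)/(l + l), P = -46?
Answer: 4301567/391 ≈ 11001.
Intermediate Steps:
d = 100 (d = 10² = 100)
j(l) = 1 (j(l) = (2*l)/((2*l)) = (2*l)*(1/(2*l)) = 1)
(j(1)/17 - 64/P) + 110*d = (1/17 - 64/(-46)) + 110*100 = (1*(1/17) - 64*(-1/46)) + 11000 = (1/17 + 32/23) + 11000 = 567/391 + 11000 = 4301567/391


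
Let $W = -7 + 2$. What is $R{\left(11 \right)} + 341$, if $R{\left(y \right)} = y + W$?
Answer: $347$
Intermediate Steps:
$W = -5$
$R{\left(y \right)} = -5 + y$ ($R{\left(y \right)} = y - 5 = -5 + y$)
$R{\left(11 \right)} + 341 = \left(-5 + 11\right) + 341 = 6 + 341 = 347$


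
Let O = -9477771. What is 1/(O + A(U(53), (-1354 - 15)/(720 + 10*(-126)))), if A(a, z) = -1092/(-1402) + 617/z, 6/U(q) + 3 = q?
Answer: -959669/9095288711145 ≈ -1.0551e-7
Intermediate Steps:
U(q) = 6/(-3 + q)
A(a, z) = 546/701 + 617/z (A(a, z) = -1092*(-1/1402) + 617/z = 546/701 + 617/z)
1/(O + A(U(53), (-1354 - 15)/(720 + 10*(-126)))) = 1/(-9477771 + (546/701 + 617/(((-1354 - 15)/(720 + 10*(-126)))))) = 1/(-9477771 + (546/701 + 617/((-1369/(720 - 1260))))) = 1/(-9477771 + (546/701 + 617/((-1369/(-540))))) = 1/(-9477771 + (546/701 + 617/((-1369*(-1/540))))) = 1/(-9477771 + (546/701 + 617/(1369/540))) = 1/(-9477771 + (546/701 + 617*(540/1369))) = 1/(-9477771 + (546/701 + 333180/1369)) = 1/(-9477771 + 234306654/959669) = 1/(-9095288711145/959669) = -959669/9095288711145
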